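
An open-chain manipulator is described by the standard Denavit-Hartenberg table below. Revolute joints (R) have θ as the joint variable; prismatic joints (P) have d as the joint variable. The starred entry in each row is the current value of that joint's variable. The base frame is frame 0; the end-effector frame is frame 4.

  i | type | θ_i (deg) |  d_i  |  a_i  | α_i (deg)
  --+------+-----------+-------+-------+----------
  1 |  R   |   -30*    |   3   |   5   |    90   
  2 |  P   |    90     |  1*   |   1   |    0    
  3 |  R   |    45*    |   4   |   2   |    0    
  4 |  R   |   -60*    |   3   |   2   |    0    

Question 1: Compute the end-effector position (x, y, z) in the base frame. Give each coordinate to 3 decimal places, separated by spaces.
-0.446 -8.980 7.346

after link 1: o_1 = (4.3301, -2.5000, 3.0000)
after link 2: o_2 = (3.8301, -3.3660, 4.0000)
after link 3: o_3 = (0.6054, -6.1230, 5.4142)
after link 4: o_4 = (-0.4463, -8.9799, 7.3461)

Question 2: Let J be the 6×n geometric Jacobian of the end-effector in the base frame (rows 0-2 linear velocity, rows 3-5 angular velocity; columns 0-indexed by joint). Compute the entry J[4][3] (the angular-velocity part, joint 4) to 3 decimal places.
-0.866

axis z_3 = (-0.5000,-0.8660,0.0000); lever o_n−o_3 = (-1.0517,-2.8569,1.9319)
cross product → J_v[:, 3] = (-1.6730,0.9659,0.5176)
J_ω[:, 3] = z_3
entry J[4][3] = -0.8660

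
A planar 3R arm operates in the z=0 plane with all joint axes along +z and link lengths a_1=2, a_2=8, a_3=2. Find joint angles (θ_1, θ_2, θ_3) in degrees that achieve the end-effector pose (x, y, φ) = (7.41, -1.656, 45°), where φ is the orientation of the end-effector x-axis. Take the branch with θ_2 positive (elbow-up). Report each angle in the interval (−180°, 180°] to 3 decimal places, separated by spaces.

wrist centre = target − a_3·(cos φ, sin φ) = (5.9958, -3.0702)
cos θ_2 = (45.3757−2²−8²)/(2·2·8) = -0.7070; θ_2 = 134.9922° (elbow-up)
β = atan2(-3.0702,5.9958) = -27.1153°; ψ = atan2(5.6576,-3.6561) = 122.8714°
θ_1 = β − ψ = -149.9867°
θ_3 = φ − θ_1 − θ_2 = 59.9945° (wrapped to (-180°,180°])

-149.987 134.992 59.995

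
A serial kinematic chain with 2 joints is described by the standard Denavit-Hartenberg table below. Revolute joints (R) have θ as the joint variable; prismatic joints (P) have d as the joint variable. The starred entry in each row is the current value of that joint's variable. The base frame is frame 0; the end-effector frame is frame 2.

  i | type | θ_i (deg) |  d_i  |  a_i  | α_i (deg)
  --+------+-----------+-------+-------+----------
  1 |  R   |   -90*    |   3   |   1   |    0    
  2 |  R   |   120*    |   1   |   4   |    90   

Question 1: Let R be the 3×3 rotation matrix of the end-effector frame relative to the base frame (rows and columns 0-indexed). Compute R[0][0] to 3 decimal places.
0.866

End-effector x-axis (col 0 of R) = (0.8660,0.5000,0.0000)
R[0][0] = 0.8660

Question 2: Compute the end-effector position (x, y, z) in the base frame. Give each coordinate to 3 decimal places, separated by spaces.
after link 1: o_1 = (0.0000, -1.0000, 3.0000)
after link 2: o_2 = (3.4641, 1.0000, 4.0000)

3.464 1.000 4.000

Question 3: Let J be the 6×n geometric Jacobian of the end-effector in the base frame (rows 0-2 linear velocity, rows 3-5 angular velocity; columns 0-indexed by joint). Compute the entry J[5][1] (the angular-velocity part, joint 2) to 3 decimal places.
axis z_1 = (0.0000,0.0000,1.0000); lever o_n−o_1 = (3.4641,2.0000,1.0000)
cross product → J_v[:, 1] = (-2.0000,3.4641,0.0000)
J_ω[:, 1] = z_1
entry J[5][1] = 1.0000

1.000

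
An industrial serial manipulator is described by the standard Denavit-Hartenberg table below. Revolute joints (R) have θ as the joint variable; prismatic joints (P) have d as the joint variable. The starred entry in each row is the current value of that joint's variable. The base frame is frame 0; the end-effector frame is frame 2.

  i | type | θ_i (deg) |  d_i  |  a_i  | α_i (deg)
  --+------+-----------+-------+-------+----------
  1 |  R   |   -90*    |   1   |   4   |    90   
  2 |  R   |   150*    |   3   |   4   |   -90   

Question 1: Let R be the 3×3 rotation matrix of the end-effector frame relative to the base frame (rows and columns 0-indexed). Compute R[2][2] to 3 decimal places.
End-effector z-axis (col 2 of R) = (-0.0000,0.5000,-0.8660)
R[2][2] = -0.8660

-0.866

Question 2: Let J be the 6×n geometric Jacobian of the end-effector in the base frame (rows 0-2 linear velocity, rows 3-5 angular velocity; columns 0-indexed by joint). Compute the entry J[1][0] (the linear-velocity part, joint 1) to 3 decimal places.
axis z_0 = ẑ; lever o_n−o_0 = (-3.0000,-0.5359,3.0000)
cross product → J_v[:, 0] = (0.5359,-3.0000,0.0000)
J_ω[:, 0] = z_0
entry J[1][0] = -3.0000

-3.000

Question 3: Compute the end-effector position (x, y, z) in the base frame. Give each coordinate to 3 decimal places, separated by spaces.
-3.000 -0.536 3.000

after link 1: o_1 = (0.0000, -4.0000, 1.0000)
after link 2: o_2 = (-3.0000, -0.5359, 3.0000)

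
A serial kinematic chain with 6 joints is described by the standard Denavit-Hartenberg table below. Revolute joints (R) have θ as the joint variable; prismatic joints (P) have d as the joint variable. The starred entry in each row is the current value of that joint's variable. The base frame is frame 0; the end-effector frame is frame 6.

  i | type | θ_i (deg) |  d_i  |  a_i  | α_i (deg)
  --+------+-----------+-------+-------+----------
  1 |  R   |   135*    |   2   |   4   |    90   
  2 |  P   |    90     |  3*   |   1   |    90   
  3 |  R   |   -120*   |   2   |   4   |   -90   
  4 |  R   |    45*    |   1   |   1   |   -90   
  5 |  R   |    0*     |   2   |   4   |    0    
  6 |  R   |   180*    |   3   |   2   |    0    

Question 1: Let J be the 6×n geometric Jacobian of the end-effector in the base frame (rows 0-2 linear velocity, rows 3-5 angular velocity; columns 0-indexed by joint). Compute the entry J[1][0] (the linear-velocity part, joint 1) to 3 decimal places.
-0.058

axis z_0 = ẑ; lever o_n−o_0 = (-0.0583,0.4269,2.5731)
cross product → J_v[:, 0] = (-0.4269,-0.0583,0.0000)
J_ω[:, 0] = z_0
entry J[1][0] = -0.0583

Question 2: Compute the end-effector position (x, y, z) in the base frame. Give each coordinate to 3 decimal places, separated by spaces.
after link 1: o_1 = (-2.8284, 2.8284, 2.0000)
after link 2: o_2 = (-0.7071, 4.9497, 3.0000)
after link 3: o_3 = (-4.5708, 3.9145, 1.0000)
after link 4: o_4 = (-4.8574, 2.6279, 1.5125)
after link 5: o_5 = (-2.7234, -1.2381, 0.8054)
after link 6: o_6 = (-0.0583, 0.4269, 2.5731)

-0.058 0.427 2.573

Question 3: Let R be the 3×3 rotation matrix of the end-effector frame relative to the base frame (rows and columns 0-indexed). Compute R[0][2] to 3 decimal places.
0.933

End-effector z-axis (col 2 of R) = (0.9330,-0.0670,0.3536)
R[0][2] = 0.9330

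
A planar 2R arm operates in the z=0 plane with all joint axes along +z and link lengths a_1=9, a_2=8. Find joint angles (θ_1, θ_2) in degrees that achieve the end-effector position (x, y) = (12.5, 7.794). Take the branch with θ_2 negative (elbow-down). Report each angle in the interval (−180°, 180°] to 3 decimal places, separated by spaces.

cos θ_2 = (216.9964−9²−8²)/(2·9·8) = 0.5000; θ_2 = -60.0016° (elbow-down)
β = atan2(7.7940,12.5000) = 31.9444°; ψ = atan2(-6.9283,12.9998) = -28.0556°
θ_1 = β − ψ = 60.0000°

60.000 -60.002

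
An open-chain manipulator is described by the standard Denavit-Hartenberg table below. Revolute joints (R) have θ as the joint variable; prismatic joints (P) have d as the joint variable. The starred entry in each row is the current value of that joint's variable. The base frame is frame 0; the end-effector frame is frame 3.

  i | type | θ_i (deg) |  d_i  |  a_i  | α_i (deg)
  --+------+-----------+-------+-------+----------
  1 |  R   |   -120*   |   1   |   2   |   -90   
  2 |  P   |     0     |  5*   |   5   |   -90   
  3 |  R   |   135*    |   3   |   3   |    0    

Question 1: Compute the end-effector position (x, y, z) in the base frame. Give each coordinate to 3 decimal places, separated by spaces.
0.054 -5.664 -2.000

after link 1: o_1 = (-1.0000, -1.7321, 1.0000)
after link 2: o_2 = (0.8301, -8.5622, 1.0000)
after link 3: o_3 = (0.0537, -5.6644, -2.0000)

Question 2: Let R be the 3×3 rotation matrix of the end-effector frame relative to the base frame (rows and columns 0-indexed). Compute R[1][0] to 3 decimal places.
End-effector x-axis (col 0 of R) = (-0.2588,0.9659,-0.0000)
R[1][0] = 0.9659

0.966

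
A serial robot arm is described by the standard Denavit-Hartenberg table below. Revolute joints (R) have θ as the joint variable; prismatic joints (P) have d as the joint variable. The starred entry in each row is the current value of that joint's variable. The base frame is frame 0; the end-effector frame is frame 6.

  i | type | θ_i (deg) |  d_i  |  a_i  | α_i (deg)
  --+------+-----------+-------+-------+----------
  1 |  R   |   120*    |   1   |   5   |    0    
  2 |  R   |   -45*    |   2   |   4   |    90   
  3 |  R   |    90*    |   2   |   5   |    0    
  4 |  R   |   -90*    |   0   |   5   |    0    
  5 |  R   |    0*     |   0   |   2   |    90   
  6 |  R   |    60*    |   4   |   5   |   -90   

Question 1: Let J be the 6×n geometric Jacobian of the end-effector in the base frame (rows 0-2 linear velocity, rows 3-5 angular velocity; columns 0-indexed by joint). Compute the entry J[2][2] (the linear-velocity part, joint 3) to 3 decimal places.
9.500

axis z_2 = (0.9659,-0.2588,0.0000); lever o_n−o_2 = (8.5732,7.5379,1.0000)
cross product → J_v[:, 2] = (-0.2588,-0.9659,9.5000)
J_ω[:, 2] = z_2
entry J[2][2] = 9.5000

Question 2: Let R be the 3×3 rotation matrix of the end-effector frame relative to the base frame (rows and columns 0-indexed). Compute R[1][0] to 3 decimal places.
End-effector x-axis (col 0 of R) = (0.9659,0.2588,0.0000)
R[1][0] = 0.2588

0.259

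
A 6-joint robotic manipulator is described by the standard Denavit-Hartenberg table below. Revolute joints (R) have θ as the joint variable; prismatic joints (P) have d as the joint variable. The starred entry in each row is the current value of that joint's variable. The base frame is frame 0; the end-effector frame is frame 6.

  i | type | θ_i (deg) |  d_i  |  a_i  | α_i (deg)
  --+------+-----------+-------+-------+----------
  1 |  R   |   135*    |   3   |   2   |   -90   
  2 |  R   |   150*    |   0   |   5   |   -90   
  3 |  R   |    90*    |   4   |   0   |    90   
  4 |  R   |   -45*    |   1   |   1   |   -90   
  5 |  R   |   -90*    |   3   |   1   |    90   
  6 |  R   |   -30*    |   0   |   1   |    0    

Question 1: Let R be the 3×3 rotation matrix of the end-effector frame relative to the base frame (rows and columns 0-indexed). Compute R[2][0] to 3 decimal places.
-0.739

End-effector x-axis (col 0 of R) = (0.1553,-0.6553,-0.7392)
R[2][0] = -0.7392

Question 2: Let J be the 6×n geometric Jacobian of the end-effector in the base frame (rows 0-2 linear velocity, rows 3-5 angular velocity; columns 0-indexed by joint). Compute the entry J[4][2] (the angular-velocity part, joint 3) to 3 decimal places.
axis z_2 = (0.3536,-0.3536,0.8660); lever o_n−o_2 = (5.2943,-1.7943,2.9496)
cross product → J_v[:, 2] = (0.5110,3.5421,1.2374)
J_ω[:, 2] = z_2
entry J[4][2] = -0.3536

-0.354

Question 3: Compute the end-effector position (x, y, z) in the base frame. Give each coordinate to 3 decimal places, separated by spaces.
after link 1: o_1 = (-1.4142, 1.4142, 3.0000)
after link 2: o_2 = (1.6476, -1.6476, 0.5000)
after link 3: o_3 = (3.0619, -3.0619, 3.9641)
after link 4: o_4 = (3.9242, -2.9242, 2.8517)
after link 5: o_5 = (6.7866, -2.7866, 4.1888)
after link 6: o_6 = (6.9419, -3.4419, 3.4496)

6.942 -3.442 3.450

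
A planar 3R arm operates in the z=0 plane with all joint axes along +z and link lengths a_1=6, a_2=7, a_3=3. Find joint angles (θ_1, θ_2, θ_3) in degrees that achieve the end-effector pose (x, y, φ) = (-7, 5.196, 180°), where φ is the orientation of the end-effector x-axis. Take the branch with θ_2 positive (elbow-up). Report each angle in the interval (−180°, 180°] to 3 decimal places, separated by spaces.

wrist centre = target − a_3·(cos φ, sin φ) = (-4.0000, 5.1960)
cos θ_2 = (42.9984−6²−7²)/(2·6·7) = -0.5000; θ_2 = 120.0012° (elbow-up)
β = atan2(5.1960,-4.0000) = 127.5899°; ψ = atan2(6.0621,2.4999) = 67.5899°
θ_1 = β − ψ = 60.0000°
θ_3 = φ − θ_1 − θ_2 = -0.0012° (wrapped to (-180°,180°])

60.000 120.001 -0.001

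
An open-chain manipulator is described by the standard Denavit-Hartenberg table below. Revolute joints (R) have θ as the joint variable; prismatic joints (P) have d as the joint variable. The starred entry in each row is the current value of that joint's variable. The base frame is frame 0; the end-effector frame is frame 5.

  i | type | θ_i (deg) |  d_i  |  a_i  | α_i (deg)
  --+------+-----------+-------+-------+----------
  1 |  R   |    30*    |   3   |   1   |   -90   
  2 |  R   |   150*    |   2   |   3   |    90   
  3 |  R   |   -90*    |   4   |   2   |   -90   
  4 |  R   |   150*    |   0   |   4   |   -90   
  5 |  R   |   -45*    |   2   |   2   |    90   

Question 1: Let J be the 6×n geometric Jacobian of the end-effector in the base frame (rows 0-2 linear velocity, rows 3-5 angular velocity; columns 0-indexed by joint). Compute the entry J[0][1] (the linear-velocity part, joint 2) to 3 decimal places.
-4.180

axis z_1 = (-0.5000,0.8660,0.0000); lever o_n−o_1 = (-4.8452,3.7715,-4.8268)
cross product → J_v[:, 1] = (-4.1801,-2.4134,2.3103)
J_ω[:, 1] = z_1
entry J[0][1] = -4.1801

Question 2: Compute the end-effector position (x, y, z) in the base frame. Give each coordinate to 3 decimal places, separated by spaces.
after link 1: o_1 = (0.8660, 0.5000, 3.0000)
after link 2: o_2 = (-2.3840, 0.9330, 1.5000)
after link 3: o_3 = (0.3481, 0.2010, -1.9641)
after link 4: o_4 = (-2.2500, 2.7010, -0.2321)
after link 5: o_5 = (-3.9792, 4.2715, -1.8268)

-3.979 4.272 -1.827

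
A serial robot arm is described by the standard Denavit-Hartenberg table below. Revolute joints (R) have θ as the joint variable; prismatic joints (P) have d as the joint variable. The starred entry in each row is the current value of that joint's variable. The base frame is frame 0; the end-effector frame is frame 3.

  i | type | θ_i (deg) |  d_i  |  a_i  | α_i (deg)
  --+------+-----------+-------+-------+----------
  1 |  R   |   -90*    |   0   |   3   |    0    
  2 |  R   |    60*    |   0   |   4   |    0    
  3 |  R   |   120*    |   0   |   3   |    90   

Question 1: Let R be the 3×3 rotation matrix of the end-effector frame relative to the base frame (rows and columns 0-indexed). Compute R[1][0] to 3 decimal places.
1.000

End-effector x-axis (col 0 of R) = (0.0000,1.0000,0.0000)
R[1][0] = 1.0000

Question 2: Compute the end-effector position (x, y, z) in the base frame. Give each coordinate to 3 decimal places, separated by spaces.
after link 1: o_1 = (0.0000, -3.0000, 0.0000)
after link 2: o_2 = (3.4641, -5.0000, 0.0000)
after link 3: o_3 = (3.4641, -2.0000, 0.0000)

3.464 -2.000 0.000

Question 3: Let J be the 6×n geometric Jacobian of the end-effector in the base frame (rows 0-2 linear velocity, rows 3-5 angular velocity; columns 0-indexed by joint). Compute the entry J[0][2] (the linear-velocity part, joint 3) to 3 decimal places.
-3.000

axis z_2 = (0.0000,0.0000,1.0000); lever o_n−o_2 = (0.0000,3.0000,0.0000)
cross product → J_v[:, 2] = (-3.0000,0.0000,0.0000)
J_ω[:, 2] = z_2
entry J[0][2] = -3.0000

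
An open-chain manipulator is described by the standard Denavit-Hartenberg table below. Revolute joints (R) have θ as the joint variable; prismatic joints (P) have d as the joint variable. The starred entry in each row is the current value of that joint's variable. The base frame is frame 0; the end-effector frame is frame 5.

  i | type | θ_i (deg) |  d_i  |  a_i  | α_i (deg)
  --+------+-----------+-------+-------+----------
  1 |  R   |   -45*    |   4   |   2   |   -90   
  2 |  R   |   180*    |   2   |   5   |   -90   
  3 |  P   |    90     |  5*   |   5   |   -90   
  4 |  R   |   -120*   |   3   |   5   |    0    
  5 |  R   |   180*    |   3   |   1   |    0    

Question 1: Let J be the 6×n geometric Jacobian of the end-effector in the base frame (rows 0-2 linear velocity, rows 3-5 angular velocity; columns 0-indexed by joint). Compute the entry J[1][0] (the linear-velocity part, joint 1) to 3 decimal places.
axis z_0 = ẑ; lever o_n−o_0 = (1.4142,-2.8284,12.4641)
cross product → J_v[:, 0] = (2.8284,1.4142,-0.0000)
J_ω[:, 0] = z_0
entry J[1][0] = 1.4142

1.414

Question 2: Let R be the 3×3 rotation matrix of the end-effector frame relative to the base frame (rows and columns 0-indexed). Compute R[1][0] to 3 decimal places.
-0.354

End-effector x-axis (col 0 of R) = (-0.3536,-0.3536,-0.8660)
R[1][0] = -0.3536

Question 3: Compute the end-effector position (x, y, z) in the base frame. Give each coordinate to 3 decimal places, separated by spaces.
after link 1: o_1 = (1.4142, -1.4142, 4.0000)
after link 2: o_2 = (-0.7071, 3.5355, 4.0000)
after link 3: o_3 = (-4.2426, 0.0000, 9.0000)
after link 4: o_4 = (-0.3536, -0.3536, 13.3301)
after link 5: o_5 = (1.4142, -2.8284, 12.4641)

1.414 -2.828 12.464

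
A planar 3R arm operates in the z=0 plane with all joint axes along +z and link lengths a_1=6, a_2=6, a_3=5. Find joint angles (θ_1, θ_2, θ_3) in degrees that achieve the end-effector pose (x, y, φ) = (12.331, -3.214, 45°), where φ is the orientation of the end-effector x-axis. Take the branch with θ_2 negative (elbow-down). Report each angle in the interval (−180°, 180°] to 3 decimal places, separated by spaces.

-15.005 -44.995 105.000

wrist centre = target − a_3·(cos φ, sin φ) = (8.7955, -6.7495)
cos θ_2 = (122.9164−6²−6²)/(2·6·6) = 0.7072; θ_2 = -44.9947° (elbow-down)
β = atan2(-6.7495,8.7955) = -37.5022°; ψ = atan2(-4.2422,10.2430) = -22.4973°
θ_1 = β − ψ = -15.0049°
θ_3 = φ − θ_1 − θ_2 = 104.9995° (wrapped to (-180°,180°])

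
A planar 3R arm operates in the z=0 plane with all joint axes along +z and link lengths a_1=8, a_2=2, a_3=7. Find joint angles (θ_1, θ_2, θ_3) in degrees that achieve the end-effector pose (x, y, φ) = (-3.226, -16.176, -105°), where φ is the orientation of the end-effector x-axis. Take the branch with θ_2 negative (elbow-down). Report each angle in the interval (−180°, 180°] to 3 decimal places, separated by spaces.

wrist centre = target − a_3·(cos φ, sin φ) = (-1.4143, -9.4145)
cos θ_2 = (90.6333−8²−2²)/(2·8·2) = 0.7073; θ_2 = -44.9850° (elbow-down)
β = atan2(-9.4145,-1.4143) = -98.5432°; ψ = atan2(-1.4138,9.4146) = -8.5406°
θ_1 = β − ψ = -90.0026°
θ_3 = φ − θ_1 − θ_2 = 29.9876° (wrapped to (-180°,180°])

-90.003 -44.985 29.988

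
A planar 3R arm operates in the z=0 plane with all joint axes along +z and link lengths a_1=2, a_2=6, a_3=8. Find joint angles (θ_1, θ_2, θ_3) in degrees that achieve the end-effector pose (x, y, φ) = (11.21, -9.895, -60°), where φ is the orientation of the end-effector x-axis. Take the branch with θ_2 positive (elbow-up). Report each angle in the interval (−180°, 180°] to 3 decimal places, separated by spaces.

wrist centre = target − a_3·(cos φ, sin φ) = (7.2100, -2.9668)
cos θ_2 = (60.7860−2²−6²)/(2·2·6) = 0.8661; θ_2 = 29.9934° (elbow-up)
β = atan2(-2.9668,7.2100) = -22.3664°; ψ = atan2(2.9994,7.1965) = 22.6257°
θ_1 = β − ψ = -44.9921°
θ_3 = φ − θ_1 − θ_2 = -45.0013° (wrapped to (-180°,180°])

-44.992 29.993 -45.001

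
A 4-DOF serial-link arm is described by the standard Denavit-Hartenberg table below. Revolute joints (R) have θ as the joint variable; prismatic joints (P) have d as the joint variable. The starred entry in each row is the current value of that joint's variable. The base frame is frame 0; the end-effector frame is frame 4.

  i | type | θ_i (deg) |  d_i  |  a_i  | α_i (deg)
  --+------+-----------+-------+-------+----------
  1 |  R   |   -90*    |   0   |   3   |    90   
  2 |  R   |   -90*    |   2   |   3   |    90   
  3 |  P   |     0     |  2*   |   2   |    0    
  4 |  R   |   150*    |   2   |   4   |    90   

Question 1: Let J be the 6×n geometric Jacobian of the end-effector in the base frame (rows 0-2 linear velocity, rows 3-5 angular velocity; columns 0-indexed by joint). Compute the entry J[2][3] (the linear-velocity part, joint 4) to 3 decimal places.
2.000

axis z_3 = (-0.0000,1.0000,-0.0000); lever o_n−o_3 = (-2.0000,2.0000,3.4641)
cross product → J_v[:, 3] = (3.4641,0.0000,2.0000)
J_ω[:, 3] = z_3
entry J[2][3] = 2.0000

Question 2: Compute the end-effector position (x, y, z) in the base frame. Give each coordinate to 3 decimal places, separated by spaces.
after link 1: o_1 = (0.0000, -3.0000, 0.0000)
after link 2: o_2 = (-2.0000, -3.0000, -3.0000)
after link 3: o_3 = (-2.0000, -1.0000, -5.0000)
after link 4: o_4 = (-4.0000, 1.0000, -1.5359)

-4.000 1.000 -1.536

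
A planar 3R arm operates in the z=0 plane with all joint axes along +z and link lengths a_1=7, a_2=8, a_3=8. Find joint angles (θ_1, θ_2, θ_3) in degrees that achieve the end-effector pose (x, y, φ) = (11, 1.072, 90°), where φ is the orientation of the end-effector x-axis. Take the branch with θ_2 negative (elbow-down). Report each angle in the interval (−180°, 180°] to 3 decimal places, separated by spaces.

wrist centre = target − a_3·(cos φ, sin φ) = (11.0000, -6.9280)
cos θ_2 = (168.9972−7²−8²)/(2·7·8) = 0.5000; θ_2 = -60.0017° (elbow-down)
β = atan2(-6.9280,11.0000) = -32.2035°; ψ = atan2(-6.9283,10.9998) = -32.2051°
θ_1 = β − ψ = 0.0017°
θ_3 = φ − θ_1 − θ_2 = 150.0000° (wrapped to (-180°,180°])

0.002 -60.002 150.000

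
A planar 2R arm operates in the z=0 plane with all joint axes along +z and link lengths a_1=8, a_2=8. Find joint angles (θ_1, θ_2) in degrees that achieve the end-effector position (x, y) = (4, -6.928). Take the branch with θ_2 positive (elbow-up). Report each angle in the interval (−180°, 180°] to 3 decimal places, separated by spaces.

cos θ_2 = (63.9972−8²−8²)/(2·8·8) = -0.5000; θ_2 = 120.0015° (elbow-up)
β = atan2(-6.9280,4.0000) = -59.9993°; ψ = atan2(6.9281,3.9998) = 60.0007°
θ_1 = β − ψ = -120.0000°

-120.000 120.001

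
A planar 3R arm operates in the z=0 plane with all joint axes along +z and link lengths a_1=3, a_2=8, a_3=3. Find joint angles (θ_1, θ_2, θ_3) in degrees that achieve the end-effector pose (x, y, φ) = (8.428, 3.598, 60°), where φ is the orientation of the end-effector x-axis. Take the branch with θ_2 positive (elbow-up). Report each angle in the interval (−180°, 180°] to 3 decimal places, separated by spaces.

-90.005 120.004 30.001

wrist centre = target − a_3·(cos φ, sin φ) = (6.9280, 0.9999)
cos θ_2 = (48.9970−3²−8²)/(2·3·8) = -0.5001; θ_2 = 120.0041° (elbow-up)
β = atan2(0.9999,6.9280) = 8.2128°; ψ = atan2(6.9279,-1.0005) = 98.2176°
θ_1 = β − ψ = -90.0047°
θ_3 = φ − θ_1 − θ_2 = 30.0006° (wrapped to (-180°,180°])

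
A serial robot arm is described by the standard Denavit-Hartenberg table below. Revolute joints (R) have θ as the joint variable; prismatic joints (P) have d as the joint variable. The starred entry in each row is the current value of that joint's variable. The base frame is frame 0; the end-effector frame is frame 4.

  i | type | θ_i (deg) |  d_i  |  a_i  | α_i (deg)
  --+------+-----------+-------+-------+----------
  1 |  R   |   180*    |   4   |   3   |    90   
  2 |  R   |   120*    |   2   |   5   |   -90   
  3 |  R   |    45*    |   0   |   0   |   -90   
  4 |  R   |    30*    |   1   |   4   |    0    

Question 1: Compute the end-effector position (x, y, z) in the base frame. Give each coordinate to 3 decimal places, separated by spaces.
-1.361 -1.157 10.839

after link 1: o_1 = (-3.0000, 0.0000, 4.0000)
after link 2: o_2 = (-0.5000, 2.0000, 8.3301)
after link 3: o_3 = (-0.5000, 2.0000, 8.3301)
after link 4: o_4 = (-1.3609, -1.1566, 10.8391)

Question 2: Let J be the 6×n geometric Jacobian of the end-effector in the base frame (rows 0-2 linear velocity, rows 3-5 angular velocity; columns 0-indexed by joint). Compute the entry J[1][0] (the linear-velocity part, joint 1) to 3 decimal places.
axis z_0 = ẑ; lever o_n−o_0 = (-1.3609,-1.1566,10.8391)
cross product → J_v[:, 0] = (1.1566,-1.3609,0.0000)
J_ω[:, 0] = z_0
entry J[1][0] = -1.3609

-1.361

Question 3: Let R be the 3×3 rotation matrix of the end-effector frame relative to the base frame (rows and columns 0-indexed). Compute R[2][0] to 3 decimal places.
End-effector x-axis (col 0 of R) = (-0.1268,-0.6124,0.7803)
R[2][0] = 0.7803

0.780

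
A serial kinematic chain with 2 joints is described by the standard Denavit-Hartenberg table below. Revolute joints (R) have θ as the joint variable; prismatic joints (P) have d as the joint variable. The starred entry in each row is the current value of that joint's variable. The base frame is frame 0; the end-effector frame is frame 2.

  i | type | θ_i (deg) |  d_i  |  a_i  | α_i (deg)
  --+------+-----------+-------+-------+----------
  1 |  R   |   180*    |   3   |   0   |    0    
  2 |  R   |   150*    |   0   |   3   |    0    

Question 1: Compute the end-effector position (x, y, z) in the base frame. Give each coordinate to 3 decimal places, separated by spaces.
2.598 -1.500 3.000

after link 1: o_1 = (0.0000, 0.0000, 3.0000)
after link 2: o_2 = (2.5981, -1.5000, 3.0000)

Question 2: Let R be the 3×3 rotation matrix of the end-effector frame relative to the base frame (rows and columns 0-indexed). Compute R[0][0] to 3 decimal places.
0.866

End-effector x-axis (col 0 of R) = (0.8660,-0.5000,0.0000)
R[0][0] = 0.8660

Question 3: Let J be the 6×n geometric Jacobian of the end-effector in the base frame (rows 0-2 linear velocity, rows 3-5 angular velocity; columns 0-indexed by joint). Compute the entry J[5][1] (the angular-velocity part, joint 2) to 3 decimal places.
axis z_1 = (0.0000,0.0000,1.0000); lever o_n−o_1 = (2.5981,-1.5000,0.0000)
cross product → J_v[:, 1] = (1.5000,2.5981,-0.0000)
J_ω[:, 1] = z_1
entry J[5][1] = 1.0000

1.000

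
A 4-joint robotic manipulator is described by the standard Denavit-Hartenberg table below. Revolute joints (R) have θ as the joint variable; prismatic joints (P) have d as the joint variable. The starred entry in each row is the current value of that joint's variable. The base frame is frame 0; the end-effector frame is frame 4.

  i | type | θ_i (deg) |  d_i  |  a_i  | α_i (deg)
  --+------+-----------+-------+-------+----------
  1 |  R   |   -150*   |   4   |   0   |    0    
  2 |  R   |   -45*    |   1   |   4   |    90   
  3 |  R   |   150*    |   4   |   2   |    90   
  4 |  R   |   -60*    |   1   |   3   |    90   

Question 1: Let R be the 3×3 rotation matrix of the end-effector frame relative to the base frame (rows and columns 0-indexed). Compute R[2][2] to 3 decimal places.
-0.433

End-effector z-axis (col 2 of R) = (-0.8539,-0.2888,-0.4330)
R[2][2] = -0.4330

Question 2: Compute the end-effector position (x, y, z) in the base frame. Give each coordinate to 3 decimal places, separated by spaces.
after link 1: o_1 = (0.0000, 0.0000, 4.0000)
after link 2: o_2 = (-3.8637, 1.0353, 5.0000)
after link 3: o_3 = (-1.1554, 4.4507, 6.0000)
after link 4: o_4 = (-1.0560, 1.7343, 7.6160)

-1.056 1.734 7.616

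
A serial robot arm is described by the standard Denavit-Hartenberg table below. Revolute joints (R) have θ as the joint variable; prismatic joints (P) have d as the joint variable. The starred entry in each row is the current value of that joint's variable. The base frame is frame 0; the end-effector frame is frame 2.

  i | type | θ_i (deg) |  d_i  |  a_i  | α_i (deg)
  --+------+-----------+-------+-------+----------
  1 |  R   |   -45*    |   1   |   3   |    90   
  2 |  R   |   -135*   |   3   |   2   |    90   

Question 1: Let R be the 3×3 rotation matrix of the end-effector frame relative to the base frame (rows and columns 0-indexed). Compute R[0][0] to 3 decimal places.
-0.500

End-effector x-axis (col 0 of R) = (-0.5000,0.5000,-0.7071)
R[0][0] = -0.5000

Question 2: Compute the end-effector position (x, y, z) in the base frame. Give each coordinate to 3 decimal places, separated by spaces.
-1.000 -3.243 -0.414

after link 1: o_1 = (2.1213, -2.1213, 1.0000)
after link 2: o_2 = (-1.0000, -3.2426, -0.4142)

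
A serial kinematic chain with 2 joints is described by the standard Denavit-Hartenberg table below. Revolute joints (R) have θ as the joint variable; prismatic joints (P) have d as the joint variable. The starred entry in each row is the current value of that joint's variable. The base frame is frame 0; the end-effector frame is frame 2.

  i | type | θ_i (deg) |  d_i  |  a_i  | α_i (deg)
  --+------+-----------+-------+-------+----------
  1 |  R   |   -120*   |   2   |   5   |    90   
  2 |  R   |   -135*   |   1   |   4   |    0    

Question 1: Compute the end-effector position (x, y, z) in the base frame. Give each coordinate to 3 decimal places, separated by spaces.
after link 1: o_1 = (-2.5000, -4.3301, 2.0000)
after link 2: o_2 = (-1.9518, -1.3806, -0.8284)

-1.952 -1.381 -0.828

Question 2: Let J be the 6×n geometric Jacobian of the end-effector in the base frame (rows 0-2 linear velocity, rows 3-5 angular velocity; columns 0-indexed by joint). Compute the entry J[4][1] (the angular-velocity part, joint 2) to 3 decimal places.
0.500

axis z_1 = (-0.8660,0.5000,0.0000); lever o_n−o_1 = (0.5482,2.9495,-2.8284)
cross product → J_v[:, 1] = (-1.4142,-2.4495,-2.8284)
J_ω[:, 1] = z_1
entry J[4][1] = 0.5000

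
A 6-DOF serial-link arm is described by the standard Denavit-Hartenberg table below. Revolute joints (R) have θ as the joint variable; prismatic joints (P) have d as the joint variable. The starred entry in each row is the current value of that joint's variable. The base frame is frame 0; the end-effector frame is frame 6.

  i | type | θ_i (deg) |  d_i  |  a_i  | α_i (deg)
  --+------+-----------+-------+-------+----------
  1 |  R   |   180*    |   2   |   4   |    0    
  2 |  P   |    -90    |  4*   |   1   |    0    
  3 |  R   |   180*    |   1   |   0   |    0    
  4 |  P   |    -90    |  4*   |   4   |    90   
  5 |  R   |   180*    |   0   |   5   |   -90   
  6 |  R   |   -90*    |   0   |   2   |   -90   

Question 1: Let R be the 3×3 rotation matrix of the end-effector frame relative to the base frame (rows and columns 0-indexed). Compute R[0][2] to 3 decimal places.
1.000

End-effector z-axis (col 2 of R) = (1.0000,-0.0000,0.0000)
R[0][2] = 1.0000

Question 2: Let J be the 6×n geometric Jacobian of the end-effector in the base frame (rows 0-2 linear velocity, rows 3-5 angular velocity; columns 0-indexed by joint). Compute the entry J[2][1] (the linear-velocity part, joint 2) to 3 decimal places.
prismatic axis z_1 = (0.0000,0.0000,1.0000)
J_v[:, 1] = z_1; J_ω[:, 1] = (0,0,0)
entry J[2][1] = 1.0000

1.000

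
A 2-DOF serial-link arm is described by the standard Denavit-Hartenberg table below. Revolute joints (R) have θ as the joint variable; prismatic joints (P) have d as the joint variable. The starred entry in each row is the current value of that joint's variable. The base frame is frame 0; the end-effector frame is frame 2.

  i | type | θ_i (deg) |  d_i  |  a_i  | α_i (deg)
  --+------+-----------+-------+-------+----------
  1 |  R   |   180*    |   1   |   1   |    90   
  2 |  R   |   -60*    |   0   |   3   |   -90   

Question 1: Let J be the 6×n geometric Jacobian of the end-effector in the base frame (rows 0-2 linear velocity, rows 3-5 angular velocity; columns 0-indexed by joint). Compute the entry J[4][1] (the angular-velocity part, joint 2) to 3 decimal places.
1.000

axis z_1 = (0.0000,1.0000,0.0000); lever o_n−o_1 = (-1.5000,0.0000,-2.5981)
cross product → J_v[:, 1] = (-2.5981,0.0000,1.5000)
J_ω[:, 1] = z_1
entry J[4][1] = 1.0000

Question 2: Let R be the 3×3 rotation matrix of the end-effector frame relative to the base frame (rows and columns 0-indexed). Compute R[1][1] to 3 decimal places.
End-effector y-axis (col 1 of R) = (-0.0000,-1.0000,-0.0000)
R[1][1] = -1.0000

-1.000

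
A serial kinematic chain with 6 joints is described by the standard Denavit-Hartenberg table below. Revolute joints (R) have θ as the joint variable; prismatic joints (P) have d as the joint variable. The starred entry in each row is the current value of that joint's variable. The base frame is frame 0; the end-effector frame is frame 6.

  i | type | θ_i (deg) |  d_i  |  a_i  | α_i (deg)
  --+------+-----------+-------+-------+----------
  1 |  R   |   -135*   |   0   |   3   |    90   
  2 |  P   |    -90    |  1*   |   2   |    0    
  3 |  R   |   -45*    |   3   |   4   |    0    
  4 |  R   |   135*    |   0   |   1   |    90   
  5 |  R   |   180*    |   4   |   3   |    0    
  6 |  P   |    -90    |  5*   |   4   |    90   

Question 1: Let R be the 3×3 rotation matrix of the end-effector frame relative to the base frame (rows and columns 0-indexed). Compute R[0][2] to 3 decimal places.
-0.707

End-effector z-axis (col 2 of R) = (-0.7071,-0.7071,-0.0000)
R[0][2] = -0.7071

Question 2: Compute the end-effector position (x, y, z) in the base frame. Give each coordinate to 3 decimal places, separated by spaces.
after link 1: o_1 = (-2.1213, -2.1213, 0.0000)
after link 2: o_2 = (-2.8284, -1.4142, -2.0000)
after link 3: o_3 = (-2.9497, 2.7071, -4.8284)
after link 4: o_4 = (-3.6569, 2.0000, -4.8284)
after link 5: o_5 = (-1.5355, 4.1213, -8.8284)
after link 6: o_6 = (-4.3640, 6.9497, -13.8284)

-4.364 6.950 -13.828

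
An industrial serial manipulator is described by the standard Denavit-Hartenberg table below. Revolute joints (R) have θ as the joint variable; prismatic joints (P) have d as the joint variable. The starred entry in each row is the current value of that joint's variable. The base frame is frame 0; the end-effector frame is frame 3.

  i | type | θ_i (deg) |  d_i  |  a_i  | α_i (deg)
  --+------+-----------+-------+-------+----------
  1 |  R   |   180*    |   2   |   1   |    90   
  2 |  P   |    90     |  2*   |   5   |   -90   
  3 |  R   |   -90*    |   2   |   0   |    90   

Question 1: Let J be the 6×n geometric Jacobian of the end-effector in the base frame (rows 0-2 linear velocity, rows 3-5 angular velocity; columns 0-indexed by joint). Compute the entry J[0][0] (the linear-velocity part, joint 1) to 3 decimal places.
-2.000

axis z_0 = ẑ; lever o_n−o_0 = (1.0000,2.0000,7.0000)
cross product → J_v[:, 0] = (-2.0000,1.0000,0.0000)
J_ω[:, 0] = z_0
entry J[0][0] = -2.0000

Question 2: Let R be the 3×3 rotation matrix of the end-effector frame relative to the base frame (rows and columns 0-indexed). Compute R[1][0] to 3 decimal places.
End-effector x-axis (col 0 of R) = (0.0000,1.0000,0.0000)
R[1][0] = 1.0000

1.000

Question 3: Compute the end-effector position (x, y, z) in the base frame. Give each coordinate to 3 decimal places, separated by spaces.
after link 1: o_1 = (-1.0000, 0.0000, 2.0000)
after link 2: o_2 = (-1.0000, 2.0000, 7.0000)
after link 3: o_3 = (1.0000, 2.0000, 7.0000)

1.000 2.000 7.000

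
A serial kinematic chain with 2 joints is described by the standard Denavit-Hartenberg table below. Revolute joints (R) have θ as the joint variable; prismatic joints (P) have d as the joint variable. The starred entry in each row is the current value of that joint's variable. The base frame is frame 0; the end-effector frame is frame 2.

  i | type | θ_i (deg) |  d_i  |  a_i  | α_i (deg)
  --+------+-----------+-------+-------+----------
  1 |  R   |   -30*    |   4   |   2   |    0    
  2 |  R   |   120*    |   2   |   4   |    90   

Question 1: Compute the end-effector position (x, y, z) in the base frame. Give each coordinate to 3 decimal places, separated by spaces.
after link 1: o_1 = (1.7321, -1.0000, 4.0000)
after link 2: o_2 = (1.7321, 3.0000, 6.0000)

1.732 3.000 6.000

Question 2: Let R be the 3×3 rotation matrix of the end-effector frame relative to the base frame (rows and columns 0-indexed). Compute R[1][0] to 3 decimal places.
End-effector x-axis (col 0 of R) = (0.0000,1.0000,0.0000)
R[1][0] = 1.0000

1.000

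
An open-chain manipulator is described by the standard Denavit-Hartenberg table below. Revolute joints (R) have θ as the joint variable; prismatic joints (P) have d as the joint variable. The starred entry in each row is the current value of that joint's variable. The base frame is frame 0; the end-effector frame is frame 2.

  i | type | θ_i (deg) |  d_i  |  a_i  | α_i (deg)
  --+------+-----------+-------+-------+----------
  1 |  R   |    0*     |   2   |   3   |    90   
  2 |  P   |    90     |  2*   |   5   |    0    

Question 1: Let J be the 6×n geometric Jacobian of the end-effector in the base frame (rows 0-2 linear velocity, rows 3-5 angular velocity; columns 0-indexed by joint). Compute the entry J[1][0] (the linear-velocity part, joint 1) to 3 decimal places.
axis z_0 = ẑ; lever o_n−o_0 = (3.0000,-2.0000,7.0000)
cross product → J_v[:, 0] = (2.0000,3.0000,-0.0000)
J_ω[:, 0] = z_0
entry J[1][0] = 3.0000

3.000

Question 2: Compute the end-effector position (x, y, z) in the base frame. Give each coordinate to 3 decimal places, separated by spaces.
3.000 -2.000 7.000

after link 1: o_1 = (3.0000, 0.0000, 2.0000)
after link 2: o_2 = (3.0000, -2.0000, 7.0000)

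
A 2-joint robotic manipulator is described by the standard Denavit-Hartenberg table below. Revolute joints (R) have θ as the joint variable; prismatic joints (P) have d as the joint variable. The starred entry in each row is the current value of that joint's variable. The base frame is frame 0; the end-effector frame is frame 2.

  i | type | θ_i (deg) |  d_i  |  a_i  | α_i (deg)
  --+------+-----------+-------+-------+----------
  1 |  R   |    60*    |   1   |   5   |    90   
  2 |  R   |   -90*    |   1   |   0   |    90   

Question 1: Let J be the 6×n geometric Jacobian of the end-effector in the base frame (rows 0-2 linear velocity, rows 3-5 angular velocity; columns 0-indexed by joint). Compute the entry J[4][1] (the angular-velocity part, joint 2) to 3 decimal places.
axis z_1 = (0.8660,-0.5000,0.0000); lever o_n−o_1 = (0.8660,-0.5000,0.0000)
cross product → J_v[:, 1] = (0.0000,0.0000,0.0000)
J_ω[:, 1] = z_1
entry J[4][1] = -0.5000

-0.500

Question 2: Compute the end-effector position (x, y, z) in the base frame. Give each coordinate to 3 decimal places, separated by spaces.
after link 1: o_1 = (2.5000, 4.3301, 1.0000)
after link 2: o_2 = (3.3660, 3.8301, 1.0000)

3.366 3.830 1.000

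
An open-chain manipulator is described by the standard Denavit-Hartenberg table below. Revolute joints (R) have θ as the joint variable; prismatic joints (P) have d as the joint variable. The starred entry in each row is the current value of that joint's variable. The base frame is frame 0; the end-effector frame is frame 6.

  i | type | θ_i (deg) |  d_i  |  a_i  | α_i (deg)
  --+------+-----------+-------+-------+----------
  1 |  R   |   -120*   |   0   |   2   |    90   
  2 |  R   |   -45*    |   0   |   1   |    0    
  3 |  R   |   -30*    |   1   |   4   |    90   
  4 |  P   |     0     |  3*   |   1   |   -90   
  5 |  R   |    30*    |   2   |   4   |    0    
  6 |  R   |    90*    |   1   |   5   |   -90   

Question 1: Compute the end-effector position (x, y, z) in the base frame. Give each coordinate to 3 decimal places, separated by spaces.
-7.198 -4.467 -5.606

after link 1: o_1 = (-1.0000, -1.7321, 0.0000)
after link 2: o_2 = (-1.3536, -2.3444, -0.7071)
after link 3: o_3 = (-2.7372, -2.7410, -4.5708)
after link 4: o_4 = (-1.4177, -0.4556, -6.3132)
after link 5: o_5 = (-4.5640, -1.9051, -9.1416)
after link 6: o_6 = (-7.1978, -4.4669, -5.6061)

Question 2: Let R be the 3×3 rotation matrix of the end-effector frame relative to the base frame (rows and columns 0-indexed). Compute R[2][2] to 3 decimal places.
0.707

End-effector z-axis (col 2 of R) = (0.3536,0.6124,0.7071)
R[2][2] = 0.7071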